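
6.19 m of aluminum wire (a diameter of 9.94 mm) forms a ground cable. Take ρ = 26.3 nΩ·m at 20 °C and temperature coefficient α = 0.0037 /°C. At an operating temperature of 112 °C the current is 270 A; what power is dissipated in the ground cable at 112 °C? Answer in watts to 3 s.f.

ρ = 26.3 nΩ·m = 2.63×10^-8 Ω·m
A = π(d/2)² = π(4.9700e-03 m)² = 7.760e-05 m²
R₍20₎ = ρL/A = (2.63×10^-8)(6.19)/(7.760e-05) = 0.002098 Ω
R₍112₎ = R₍20₎(1 + αΔT) = 0.002098 × (1 + 0.0037×92) = 0.002812 Ω
P = I²R = (270)² × 0.002812 = 205 W

205 W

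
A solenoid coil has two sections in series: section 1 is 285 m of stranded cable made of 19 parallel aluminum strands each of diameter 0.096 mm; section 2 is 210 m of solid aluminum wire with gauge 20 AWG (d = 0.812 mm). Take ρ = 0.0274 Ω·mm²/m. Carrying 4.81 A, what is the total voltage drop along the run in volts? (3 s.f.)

ρ = 0.0274 Ω·mm²/m = 2.74×10^-8 Ω·m
Section 1: A_strand = π(4.8000e-05)² = 7.238e-09 m²; R₁ = ρL/(N·A_s) = (2.74×10^-8)(285)/(19×7.238e-09) = 56.78 Ω
Section 2: A = π(0.812/2 mm)² = π(4.0600e-04 m)² = 5.178e-07 m²
R₂ = (2.74×10^-8)(210)/(5.178e-07) = 11.11 Ω
R = R₁ + R₂ = 67.89 Ω
V = IR = 4.81 × 67.89 = 327 V

327 V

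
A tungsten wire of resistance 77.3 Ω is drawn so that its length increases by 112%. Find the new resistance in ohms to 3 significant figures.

k = 1 + 112/100 = 2.12; volume constant ⇒ A' = A/k, so R' = k²R.
R' = 4.494 × 77.3 = 347 Ω

347 Ω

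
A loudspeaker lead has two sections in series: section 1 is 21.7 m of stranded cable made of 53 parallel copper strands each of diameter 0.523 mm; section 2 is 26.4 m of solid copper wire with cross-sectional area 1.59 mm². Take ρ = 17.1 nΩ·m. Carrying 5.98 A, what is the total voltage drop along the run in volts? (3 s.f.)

1.89 V

ρ = 17.1 nΩ·m = 1.71×10^-8 Ω·m
Section 1: A_strand = π(2.6150e-04)² = 2.148e-07 m²; R₁ = ρL/(N·A_s) = (1.71×10^-8)(21.7)/(53×2.148e-07) = 0.03259 Ω
Section 2: A = 1.59 mm² = 1.590e-06 m²
R₂ = (1.71×10^-8)(26.4)/(1.590e-06) = 0.2839 Ω
R = R₁ + R₂ = 0.3165 Ω
V = IR = 5.98 × 0.3165 = 1.89 V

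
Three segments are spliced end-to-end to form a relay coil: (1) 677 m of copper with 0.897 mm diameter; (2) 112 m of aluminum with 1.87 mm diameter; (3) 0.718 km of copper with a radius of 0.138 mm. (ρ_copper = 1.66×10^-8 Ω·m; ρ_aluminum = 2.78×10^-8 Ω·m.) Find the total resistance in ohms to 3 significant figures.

218 Ω

Seg 1: A = π(d/2)² = π(4.4850e-04 m)² = 6.319e-07 m²
R_1 = (1.66×10^-8)(677)/(6.319e-07) = 17.78 Ω
Seg 2: A = π(d/2)² = π(9.3500e-04 m)² = 2.746e-06 m²
R_2 = (2.78×10^-8)(112)/(2.746e-06) = 1.134 Ω
Seg 3: A = πr² = π(1.3800e-04 m)² = 5.983e-08 m²
R_3 = (1.66×10^-8)(718)/(5.983e-08) = 199.2 Ω
R_total = R_1 + R_2 + R_3 = 218 Ω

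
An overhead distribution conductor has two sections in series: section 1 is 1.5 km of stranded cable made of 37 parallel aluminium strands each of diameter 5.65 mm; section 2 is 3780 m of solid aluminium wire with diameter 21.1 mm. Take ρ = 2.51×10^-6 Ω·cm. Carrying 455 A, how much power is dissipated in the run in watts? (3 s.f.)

ρ = 2.51×10^-6 Ω·cm = 2.51×10^-8 Ω·m
Section 1: A_strand = π(2.8250e-03)² = 2.507e-05 m²; R₁ = ρL/(N·A_s) = (2.51×10^-8)(1500)/(37×2.507e-05) = 0.04059 Ω
Section 2: A = π(d/2)² = π(1.0550e-02 m)² = 3.497e-04 m²
R₂ = (2.51×10^-8)(3780)/(3.497e-04) = 0.2713 Ω
R = R₁ + R₂ = 0.3119 Ω
P = I²R = (455)² × 0.3119 = 64600 W

64600 W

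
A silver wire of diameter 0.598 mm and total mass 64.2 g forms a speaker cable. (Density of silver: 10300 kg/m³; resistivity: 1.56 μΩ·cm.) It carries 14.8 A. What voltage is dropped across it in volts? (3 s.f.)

ρ = 1.56 μΩ·cm = 1.56×10^-8 Ω·m
A = π(d/2)² = π(2.9900e-04 m)² = 2.8086e-07 m²
L = m/(density·A) = 0.0642/(10300×2.8086e-07) = 22.19 m
R = ρL/A = (1.56×10^-8)(22.19)/(2.8086e-07) = 1.233 Ω
V = IR = 14.8 × 1.233 = 18.2 V

18.2 V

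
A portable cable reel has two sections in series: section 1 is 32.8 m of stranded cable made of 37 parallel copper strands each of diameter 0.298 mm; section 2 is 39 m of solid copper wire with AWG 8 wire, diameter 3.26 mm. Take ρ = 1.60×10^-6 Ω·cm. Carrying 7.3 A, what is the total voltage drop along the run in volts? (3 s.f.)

2.03 V

ρ = 1.60×10^-6 Ω·cm = 1.60×10^-8 Ω·m
Section 1: A_strand = π(1.4900e-04)² = 6.975e-08 m²; R₁ = ρL/(N·A_s) = (1.60×10^-8)(32.8)/(37×6.975e-08) = 0.2034 Ω
Section 2: A = π(3.26/2 mm)² = π(1.6300e-03 m)² = 8.347e-06 m²
R₂ = (1.60×10^-8)(39)/(8.347e-06) = 0.07476 Ω
R = R₁ + R₂ = 0.2781 Ω
V = IR = 7.3 × 0.2781 = 2.03 V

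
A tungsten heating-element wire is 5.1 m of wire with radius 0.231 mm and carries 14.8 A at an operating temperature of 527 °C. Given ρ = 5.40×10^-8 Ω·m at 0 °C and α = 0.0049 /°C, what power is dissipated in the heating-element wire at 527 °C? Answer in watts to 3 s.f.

1290 W

A = πr² = π(2.3100e-04 m)² = 1.676e-07 m²
R₍0₎ = ρL/A = (5.40×10^-8)(5.1)/(1.676e-07) = 1.643 Ω
R₍527₎ = R₍0₎(1 + αΔT) = 1.643 × (1 + 0.0049×527) = 5.885 Ω
P = I²R = (14.8)² × 5.885 = 1290 W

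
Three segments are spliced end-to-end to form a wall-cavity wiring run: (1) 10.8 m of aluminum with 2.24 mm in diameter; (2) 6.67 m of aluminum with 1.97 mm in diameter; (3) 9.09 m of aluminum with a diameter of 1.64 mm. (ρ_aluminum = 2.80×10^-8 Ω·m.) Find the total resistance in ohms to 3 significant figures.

0.258 Ω

Seg 1: A = π(d/2)² = π(1.1200e-03 m)² = 3.941e-06 m²
R_1 = (2.80×10^-8)(10.8)/(3.941e-06) = 0.07674 Ω
Seg 2: A = π(d/2)² = π(9.8500e-04 m)² = 3.048e-06 m²
R_2 = (2.80×10^-8)(6.67)/(3.048e-06) = 0.06127 Ω
Seg 3: A = π(d/2)² = π(8.2000e-04 m)² = 2.112e-06 m²
R_3 = (2.80×10^-8)(9.09)/(2.112e-06) = 0.1205 Ω
R_total = R_1 + R_2 + R_3 = 0.258 Ω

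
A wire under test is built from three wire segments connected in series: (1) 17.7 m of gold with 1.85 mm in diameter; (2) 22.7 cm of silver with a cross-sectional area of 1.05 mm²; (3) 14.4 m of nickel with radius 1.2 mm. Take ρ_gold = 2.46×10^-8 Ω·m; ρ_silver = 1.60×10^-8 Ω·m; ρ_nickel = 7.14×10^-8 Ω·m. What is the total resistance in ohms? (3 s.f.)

0.393 Ω

Seg 1: A = π(d/2)² = π(9.2500e-04 m)² = 2.688e-06 m²
R_1 = (2.46×10^-8)(17.7)/(2.688e-06) = 0.162 Ω
Seg 2: A = 1.05 mm² = 1.050e-06 m²
R_2 = (1.60×10^-8)(0.227)/(1.050e-06) = 0.003459 Ω
Seg 3: A = πr² = π(1.2000e-03 m)² = 4.524e-06 m²
R_3 = (7.14×10^-8)(14.4)/(4.524e-06) = 0.2273 Ω
R_total = R_1 + R_2 + R_3 = 0.393 Ω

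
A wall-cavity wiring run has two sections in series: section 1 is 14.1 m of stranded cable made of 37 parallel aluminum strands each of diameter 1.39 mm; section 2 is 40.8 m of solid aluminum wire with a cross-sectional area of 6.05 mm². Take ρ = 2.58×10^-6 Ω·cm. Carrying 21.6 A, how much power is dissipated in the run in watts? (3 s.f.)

84.2 W

ρ = 2.58×10^-6 Ω·cm = 2.58×10^-8 Ω·m
Section 1: A_strand = π(6.9500e-04)² = 1.517e-06 m²; R₁ = ρL/(N·A_s) = (2.58×10^-8)(14.1)/(37×1.517e-06) = 0.006479 Ω
Section 2: A = 6.05 mm² = 6.050e-06 m²
R₂ = (2.58×10^-8)(40.8)/(6.050e-06) = 0.174 Ω
R = R₁ + R₂ = 0.1805 Ω
P = I²R = (21.6)² × 0.1805 = 84.2 W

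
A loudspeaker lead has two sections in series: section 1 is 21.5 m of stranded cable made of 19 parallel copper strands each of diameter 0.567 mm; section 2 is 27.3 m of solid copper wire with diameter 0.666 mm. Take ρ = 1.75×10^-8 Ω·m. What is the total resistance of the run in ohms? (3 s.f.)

Section 1: A_strand = π(2.8350e-04)² = 2.525e-07 m²; R₁ = ρL/(N·A_s) = (1.75×10^-8)(21.5)/(19×2.525e-07) = 0.07843 Ω
Section 2: A = π(d/2)² = π(3.3300e-04 m)² = 3.484e-07 m²
R₂ = (1.75×10^-8)(27.3)/(3.484e-07) = 1.371 Ω
R = R₁ + R₂ = 1.45 Ω

1.45 Ω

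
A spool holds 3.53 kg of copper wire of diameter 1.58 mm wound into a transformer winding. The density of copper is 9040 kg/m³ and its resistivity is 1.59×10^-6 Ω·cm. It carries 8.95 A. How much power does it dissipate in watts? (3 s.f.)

ρ = 1.59×10^-6 Ω·cm = 1.59×10^-8 Ω·m
A = π(d/2)² = π(7.9000e-04 m)² = 1.9607e-06 m²
L = m/(density·A) = 3.53/(9040×1.9607e-06) = 199.2 m
R = ρL/A = (1.59×10^-8)(199.2)/(1.9607e-06) = 1.615 Ω
P = I²R = (8.95)² × 1.615 = 129 W

129 W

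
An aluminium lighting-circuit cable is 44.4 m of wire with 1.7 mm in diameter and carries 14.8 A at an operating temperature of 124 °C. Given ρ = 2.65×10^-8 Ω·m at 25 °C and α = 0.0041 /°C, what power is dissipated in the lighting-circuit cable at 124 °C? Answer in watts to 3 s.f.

160 W

A = π(d/2)² = π(8.5000e-04 m)² = 2.270e-06 m²
R₍25₎ = ρL/A = (2.65×10^-8)(44.4)/(2.270e-06) = 0.5184 Ω
R₍124₎ = R₍25₎(1 + αΔT) = 0.5184 × (1 + 0.0041×99) = 0.7288 Ω
P = I²R = (14.8)² × 0.7288 = 160 W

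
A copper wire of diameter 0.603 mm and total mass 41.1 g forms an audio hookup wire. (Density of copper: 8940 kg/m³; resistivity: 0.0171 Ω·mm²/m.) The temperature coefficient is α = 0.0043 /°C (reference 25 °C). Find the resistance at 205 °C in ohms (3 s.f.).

1.71 Ω

ρ = 0.0171 Ω·mm²/m = 1.71×10^-8 Ω·m
A = π(d/2)² = π(3.0150e-04 m)² = 2.8558e-07 m²
L = m/(density·A) = 0.0411/(8940×2.8558e-07) = 16.1 m
R = ρL/A = (1.71×10^-8)(16.1)/(2.8558e-07) = 0.9639 Ω
R(205 °C) = 0.9639 × (1 + 0.0043×180) = 1.71 Ω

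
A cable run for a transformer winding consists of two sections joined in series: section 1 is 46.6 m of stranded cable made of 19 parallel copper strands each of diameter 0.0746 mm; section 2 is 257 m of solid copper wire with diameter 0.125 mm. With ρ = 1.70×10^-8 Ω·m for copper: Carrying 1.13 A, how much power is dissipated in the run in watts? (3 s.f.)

Section 1: A_strand = π(3.7300e-05)² = 4.371e-09 m²; R₁ = ρL/(N·A_s) = (1.70×10^-8)(46.6)/(19×4.371e-09) = 9.539 Ω
Section 2: A = π(d/2)² = π(6.2500e-05 m)² = 1.227e-08 m²
R₂ = (1.70×10^-8)(257)/(1.227e-08) = 356 Ω
R = R₁ + R₂ = 365.6 Ω
P = I²R = (1.13)² × 365.6 = 467 W

467 W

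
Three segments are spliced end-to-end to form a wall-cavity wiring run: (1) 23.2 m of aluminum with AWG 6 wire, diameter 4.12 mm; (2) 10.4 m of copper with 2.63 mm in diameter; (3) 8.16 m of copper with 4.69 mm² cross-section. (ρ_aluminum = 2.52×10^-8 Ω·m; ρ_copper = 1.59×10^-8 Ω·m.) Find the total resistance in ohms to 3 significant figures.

Seg 1: A = π(4.12/2 mm)² = π(2.0600e-03 m)² = 1.333e-05 m²
R_1 = (2.52×10^-8)(23.2)/(1.333e-05) = 0.04385 Ω
Seg 2: A = π(d/2)² = π(1.3150e-03 m)² = 5.433e-06 m²
R_2 = (1.59×10^-8)(10.4)/(5.433e-06) = 0.03044 Ω
Seg 3: A = 4.69 mm² = 4.690e-06 m²
R_3 = (1.59×10^-8)(8.16)/(4.690e-06) = 0.02766 Ω
R_total = R_1 + R_2 + R_3 = 0.102 Ω

0.102 Ω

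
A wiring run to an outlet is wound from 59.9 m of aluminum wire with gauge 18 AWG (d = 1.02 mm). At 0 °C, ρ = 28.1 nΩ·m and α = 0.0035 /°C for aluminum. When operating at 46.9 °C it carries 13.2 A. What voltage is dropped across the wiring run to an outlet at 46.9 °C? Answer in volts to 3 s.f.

31.7 V

ρ = 28.1 nΩ·m = 2.81×10^-8 Ω·m
A = π(1.02/2 mm)² = π(5.1000e-04 m)² = 8.171e-07 m²
R₍0₎ = ρL/A = (2.81×10^-8)(59.9)/(8.171e-07) = 2.06 Ω
R₍46.9₎ = R₍0₎(1 + αΔT) = 2.06 × (1 + 0.0035×46.9) = 2.398 Ω
V = IR = 13.2 × 2.398 = 31.7 V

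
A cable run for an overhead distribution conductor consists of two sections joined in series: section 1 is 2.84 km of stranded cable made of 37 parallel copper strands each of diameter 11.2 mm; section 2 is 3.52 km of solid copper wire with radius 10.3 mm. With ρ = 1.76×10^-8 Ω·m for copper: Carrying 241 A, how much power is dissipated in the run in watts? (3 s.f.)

Section 1: A_strand = π(5.6000e-03)² = 9.852e-05 m²; R₁ = ρL/(N·A_s) = (1.76×10^-8)(2840)/(37×9.852e-05) = 0.01371 Ω
Section 2: A = πr² = π(1.0300e-02 m)² = 3.333e-04 m²
R₂ = (1.76×10^-8)(3520)/(3.333e-04) = 0.1859 Ω
R = R₁ + R₂ = 0.1996 Ω
P = I²R = (241)² × 0.1996 = 11600 W

11600 W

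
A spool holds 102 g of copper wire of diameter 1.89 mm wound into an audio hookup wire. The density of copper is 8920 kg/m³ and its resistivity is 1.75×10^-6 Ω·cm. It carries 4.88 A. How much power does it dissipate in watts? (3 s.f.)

ρ = 1.75×10^-6 Ω·cm = 1.75×10^-8 Ω·m
A = π(d/2)² = π(9.4500e-04 m)² = 2.8055e-06 m²
L = m/(density·A) = 0.102/(8920×2.8055e-06) = 4.076 m
R = ρL/A = (1.75×10^-8)(4.076)/(2.8055e-06) = 0.02542 Ω
P = I²R = (4.88)² × 0.02542 = 0.605 W

0.605 W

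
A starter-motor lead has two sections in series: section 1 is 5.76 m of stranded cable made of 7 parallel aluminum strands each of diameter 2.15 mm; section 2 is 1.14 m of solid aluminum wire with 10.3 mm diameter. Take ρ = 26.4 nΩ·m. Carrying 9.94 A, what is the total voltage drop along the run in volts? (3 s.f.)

ρ = 26.4 nΩ·m = 2.64×10^-8 Ω·m
Section 1: A_strand = π(1.0750e-03)² = 3.631e-06 m²; R₁ = ρL/(N·A_s) = (2.64×10^-8)(5.76)/(7×3.631e-06) = 0.005984 Ω
Section 2: A = π(d/2)² = π(5.1500e-03 m)² = 8.332e-05 m²
R₂ = (2.64×10^-8)(1.14)/(8.332e-05) = 3.612×10^-4 Ω
R = R₁ + R₂ = 0.006345 Ω
V = IR = 9.94 × 0.006345 = 0.0631 V

0.0631 V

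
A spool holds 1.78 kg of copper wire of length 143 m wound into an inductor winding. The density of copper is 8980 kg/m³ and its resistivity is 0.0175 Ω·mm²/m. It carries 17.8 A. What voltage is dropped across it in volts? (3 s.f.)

ρ = 0.0175 Ω·mm²/m = 1.75×10^-8 Ω·m
A = m/(density·L) = 1.78/(8980×143) = 1.3861e-06 m²
R = ρL/A = (1.75×10^-8)(143)/(1.3861e-06) = 1.805 Ω
V = IR = 17.8 × 1.805 = 32.1 V

32.1 V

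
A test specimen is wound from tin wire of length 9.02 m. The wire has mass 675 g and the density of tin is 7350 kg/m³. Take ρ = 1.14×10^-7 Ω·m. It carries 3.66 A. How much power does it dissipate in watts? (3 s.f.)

1.35 W

A = m/(density·L) = 0.675/(7350×9.02) = 1.0181e-05 m²
R = ρL/A = (1.14×10^-7)(9.02)/(1.0181e-05) = 0.101 Ω
P = I²R = (3.66)² × 0.101 = 1.35 W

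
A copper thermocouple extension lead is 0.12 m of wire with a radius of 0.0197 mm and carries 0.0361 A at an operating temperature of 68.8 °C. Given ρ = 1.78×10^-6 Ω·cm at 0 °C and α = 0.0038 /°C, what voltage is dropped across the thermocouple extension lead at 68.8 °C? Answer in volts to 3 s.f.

ρ = 1.78×10^-6 Ω·cm = 1.78×10^-8 Ω·m
A = πr² = π(1.9700e-05 m)² = 1.219e-09 m²
R₍0₎ = ρL/A = (1.78×10^-8)(0.12)/(1.219e-09) = 1.752 Ω
R₍68.8₎ = R₍0₎(1 + αΔT) = 1.752 × (1 + 0.0038×68.8) = 2.21 Ω
V = IR = 0.0361 × 2.21 = 0.0798 V

0.0798 V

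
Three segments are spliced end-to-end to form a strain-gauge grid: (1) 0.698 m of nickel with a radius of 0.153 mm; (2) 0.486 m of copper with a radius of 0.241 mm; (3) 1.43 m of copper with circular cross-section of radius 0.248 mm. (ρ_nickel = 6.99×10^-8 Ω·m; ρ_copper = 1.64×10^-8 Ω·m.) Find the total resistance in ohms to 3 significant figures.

0.828 Ω

Seg 1: A = πr² = π(1.5300e-04 m)² = 7.354e-08 m²
R_1 = (6.99×10^-8)(0.698)/(7.354e-08) = 0.6634 Ω
Seg 2: A = πr² = π(2.4100e-04 m)² = 1.825e-07 m²
R_2 = (1.64×10^-8)(0.486)/(1.825e-07) = 0.04368 Ω
Seg 3: A = πr² = π(2.4800e-04 m)² = 1.932e-07 m²
R_3 = (1.64×10^-8)(1.43)/(1.932e-07) = 0.1214 Ω
R_total = R_1 + R_2 + R_3 = 0.828 Ω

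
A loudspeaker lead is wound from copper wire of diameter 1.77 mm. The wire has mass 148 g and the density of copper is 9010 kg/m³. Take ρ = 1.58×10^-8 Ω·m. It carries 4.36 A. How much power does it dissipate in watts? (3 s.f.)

A = π(d/2)² = π(8.8500e-04 m)² = 2.4606e-06 m²
L = m/(density·A) = 0.148/(9010×2.4606e-06) = 6.676 m
R = ρL/A = (1.58×10^-8)(6.676)/(2.4606e-06) = 0.04287 Ω
P = I²R = (4.36)² × 0.04287 = 0.815 W

0.815 W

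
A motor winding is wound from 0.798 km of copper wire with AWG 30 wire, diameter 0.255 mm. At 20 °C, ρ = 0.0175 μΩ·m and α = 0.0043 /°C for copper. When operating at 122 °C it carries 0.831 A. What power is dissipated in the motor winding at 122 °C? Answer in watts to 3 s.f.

272 W

ρ = 0.0175 μΩ·m = 1.75×10^-8 Ω·m
A = π(0.255/2 mm)² = π(1.2750e-04 m)² = 5.107e-08 m²
R₍20₎ = ρL/A = (1.75×10^-8)(798)/(5.107e-08) = 273.4 Ω
R₍122₎ = R₍20₎(1 + αΔT) = 273.4 × (1 + 0.0043×102) = 393.4 Ω
P = I²R = (0.831)² × 393.4 = 272 W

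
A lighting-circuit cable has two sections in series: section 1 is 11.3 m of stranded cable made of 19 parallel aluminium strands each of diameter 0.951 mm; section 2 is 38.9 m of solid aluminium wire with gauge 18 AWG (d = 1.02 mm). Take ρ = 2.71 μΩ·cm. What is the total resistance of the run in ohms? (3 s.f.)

ρ = 2.71 μΩ·cm = 2.71×10^-8 Ω·m
Section 1: A_strand = π(4.7550e-04)² = 7.103e-07 m²; R₁ = ρL/(N·A_s) = (2.71×10^-8)(11.3)/(19×7.103e-07) = 0.02269 Ω
Section 2: A = π(1.02/2 mm)² = π(5.1000e-04 m)² = 8.171e-07 m²
R₂ = (2.71×10^-8)(38.9)/(8.171e-07) = 1.29 Ω
R = R₁ + R₂ = 1.31 Ω

1.31 Ω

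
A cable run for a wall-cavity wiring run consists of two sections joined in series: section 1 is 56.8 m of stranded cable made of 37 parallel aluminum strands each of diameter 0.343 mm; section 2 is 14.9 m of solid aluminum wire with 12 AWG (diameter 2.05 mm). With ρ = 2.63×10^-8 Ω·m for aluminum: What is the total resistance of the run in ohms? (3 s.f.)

0.556 Ω

Section 1: A_strand = π(1.7150e-04)² = 9.240e-08 m²; R₁ = ρL/(N·A_s) = (2.63×10^-8)(56.8)/(37×9.240e-08) = 0.4369 Ω
Section 2: A = π(2.05/2 mm)² = π(1.0250e-03 m)² = 3.301e-06 m²
R₂ = (2.63×10^-8)(14.9)/(3.301e-06) = 0.1187 Ω
R = R₁ + R₂ = 0.556 Ω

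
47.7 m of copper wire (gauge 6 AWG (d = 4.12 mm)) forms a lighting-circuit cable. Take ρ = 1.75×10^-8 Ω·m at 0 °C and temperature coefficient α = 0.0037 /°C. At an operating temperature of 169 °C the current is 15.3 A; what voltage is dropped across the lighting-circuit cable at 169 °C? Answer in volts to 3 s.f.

1.56 V

A = π(4.12/2 mm)² = π(2.0600e-03 m)² = 1.333e-05 m²
R₍0₎ = ρL/A = (1.75×10^-8)(47.7)/(1.333e-05) = 0.06261 Ω
R₍169₎ = R₍0₎(1 + αΔT) = 0.06261 × (1 + 0.0037×169) = 0.1018 Ω
V = IR = 15.3 × 0.1018 = 1.56 V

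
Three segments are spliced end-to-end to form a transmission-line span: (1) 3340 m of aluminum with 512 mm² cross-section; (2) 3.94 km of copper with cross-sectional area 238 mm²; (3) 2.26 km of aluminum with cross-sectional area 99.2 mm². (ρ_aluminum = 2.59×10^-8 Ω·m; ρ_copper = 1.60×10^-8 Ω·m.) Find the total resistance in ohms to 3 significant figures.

1.02 Ω

Seg 1: A = 512 mm² = 5.120e-04 m²
R_1 = (2.59×10^-8)(3340)/(5.120e-04) = 0.169 Ω
Seg 2: A = 238 mm² = 2.380e-04 m²
R_2 = (1.60×10^-8)(3940)/(2.380e-04) = 0.2649 Ω
Seg 3: A = 99.2 mm² = 9.920e-05 m²
R_3 = (2.59×10^-8)(2260)/(9.920e-05) = 0.5901 Ω
R_total = R_1 + R_2 + R_3 = 1.02 Ω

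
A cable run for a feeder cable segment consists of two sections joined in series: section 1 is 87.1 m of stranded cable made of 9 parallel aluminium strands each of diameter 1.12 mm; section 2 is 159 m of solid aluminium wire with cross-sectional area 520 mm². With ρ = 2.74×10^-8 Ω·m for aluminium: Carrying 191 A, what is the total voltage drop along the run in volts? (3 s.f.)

Section 1: A_strand = π(5.6000e-04)² = 9.852e-07 m²; R₁ = ρL/(N·A_s) = (2.74×10^-8)(87.1)/(9×9.852e-07) = 0.2692 Ω
Section 2: A = 520 mm² = 5.200e-04 m²
R₂ = (2.74×10^-8)(159)/(5.200e-04) = 0.008378 Ω
R = R₁ + R₂ = 0.2775 Ω
V = IR = 191 × 0.2775 = 53.0 V

53.0 V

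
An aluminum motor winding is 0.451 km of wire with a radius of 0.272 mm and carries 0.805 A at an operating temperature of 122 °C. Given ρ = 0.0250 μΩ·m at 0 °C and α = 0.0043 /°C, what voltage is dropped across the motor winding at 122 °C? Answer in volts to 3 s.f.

59.5 V

ρ = 0.0250 μΩ·m = 2.50×10^-8 Ω·m
A = πr² = π(2.7200e-04 m)² = 2.324e-07 m²
R₍0₎ = ρL/A = (2.50×10^-8)(451)/(2.324e-07) = 48.51 Ω
R₍122₎ = R₍0₎(1 + αΔT) = 48.51 × (1 + 0.0043×122) = 73.96 Ω
V = IR = 0.805 × 73.96 = 59.5 V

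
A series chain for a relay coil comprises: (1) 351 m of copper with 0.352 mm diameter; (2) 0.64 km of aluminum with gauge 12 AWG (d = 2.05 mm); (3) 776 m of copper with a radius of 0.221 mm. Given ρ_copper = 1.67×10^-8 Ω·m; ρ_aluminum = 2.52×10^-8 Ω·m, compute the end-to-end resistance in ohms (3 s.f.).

Seg 1: A = π(d/2)² = π(1.7600e-04 m)² = 9.731e-08 m²
R_1 = (1.67×10^-8)(351)/(9.731e-08) = 60.23 Ω
Seg 2: A = π(2.05/2 mm)² = π(1.0250e-03 m)² = 3.301e-06 m²
R_2 = (2.52×10^-8)(640)/(3.301e-06) = 4.886 Ω
Seg 3: A = πr² = π(2.2100e-04 m)² = 1.534e-07 m²
R_3 = (1.67×10^-8)(776)/(1.534e-07) = 84.46 Ω
R_total = R_1 + R_2 + R_3 = 150 Ω

150 Ω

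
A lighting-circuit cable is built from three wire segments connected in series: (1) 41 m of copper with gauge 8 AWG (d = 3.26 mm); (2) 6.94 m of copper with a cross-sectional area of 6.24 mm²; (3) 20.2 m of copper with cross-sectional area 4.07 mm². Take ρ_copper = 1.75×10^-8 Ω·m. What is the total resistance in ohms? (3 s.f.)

0.192 Ω

Seg 1: A = π(3.26/2 mm)² = π(1.6300e-03 m)² = 8.347e-06 m²
R_1 = (1.75×10^-8)(41)/(8.347e-06) = 0.08596 Ω
Seg 2: A = 6.24 mm² = 6.240e-06 m²
R_2 = (1.75×10^-8)(6.94)/(6.240e-06) = 0.01946 Ω
Seg 3: A = 4.07 mm² = 4.070e-06 m²
R_3 = (1.75×10^-8)(20.2)/(4.070e-06) = 0.08686 Ω
R_total = R_1 + R_2 + R_3 = 0.192 Ω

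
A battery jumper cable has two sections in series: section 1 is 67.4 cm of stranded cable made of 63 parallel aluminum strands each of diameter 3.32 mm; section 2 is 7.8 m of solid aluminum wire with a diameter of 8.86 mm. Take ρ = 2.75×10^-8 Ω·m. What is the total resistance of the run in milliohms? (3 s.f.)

3.51 mΩ

Section 1: A_strand = π(1.6600e-03)² = 8.657e-06 m²; R₁ = ρL/(N·A_s) = (2.75×10^-8)(0.674)/(63×8.657e-06) = 3.398×10^-5 Ω
Section 2: A = π(d/2)² = π(4.4300e-03 m)² = 6.165e-05 m²
R₂ = (2.75×10^-8)(7.8)/(6.165e-05) = 0.003479 Ω
R = R₁ + R₂ = 3.51 mΩ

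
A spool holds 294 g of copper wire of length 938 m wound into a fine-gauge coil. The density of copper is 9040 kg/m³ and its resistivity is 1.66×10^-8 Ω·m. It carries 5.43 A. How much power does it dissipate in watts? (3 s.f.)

A = m/(density·L) = 0.294/(9040×938) = 3.4672e-08 m²
R = ρL/A = (1.66×10^-8)(938)/(3.4672e-08) = 449.1 Ω
P = I²R = (5.43)² × 449.1 = 13200 W

13200 W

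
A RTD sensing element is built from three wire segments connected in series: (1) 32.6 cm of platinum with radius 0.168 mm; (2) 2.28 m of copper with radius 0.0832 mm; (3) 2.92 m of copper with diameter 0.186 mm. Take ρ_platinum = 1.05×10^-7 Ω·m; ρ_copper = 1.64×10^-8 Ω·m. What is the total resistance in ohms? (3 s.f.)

Seg 1: A = πr² = π(1.6800e-04 m)² = 8.867e-08 m²
R_1 = (1.05×10^-7)(0.326)/(8.867e-08) = 0.386 Ω
Seg 2: A = πr² = π(8.3200e-05 m)² = 2.175e-08 m²
R_2 = (1.64×10^-8)(2.28)/(2.175e-08) = 1.719 Ω
Seg 3: A = π(d/2)² = π(9.3000e-05 m)² = 2.717e-08 m²
R_3 = (1.64×10^-8)(2.92)/(2.717e-08) = 1.762 Ω
R_total = R_1 + R_2 + R_3 = 3.87 Ω

3.87 Ω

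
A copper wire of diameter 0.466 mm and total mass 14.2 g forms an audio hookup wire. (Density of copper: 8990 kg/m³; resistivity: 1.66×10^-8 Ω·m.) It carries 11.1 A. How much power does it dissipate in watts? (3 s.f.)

A = π(d/2)² = π(2.3300e-04 m)² = 1.7055e-07 m²
L = m/(density·A) = 0.0142/(8990×1.7055e-07) = 9.261 m
R = ρL/A = (1.66×10^-8)(9.261)/(1.7055e-07) = 0.9014 Ω
P = I²R = (11.1)² × 0.9014 = 111 W

111 W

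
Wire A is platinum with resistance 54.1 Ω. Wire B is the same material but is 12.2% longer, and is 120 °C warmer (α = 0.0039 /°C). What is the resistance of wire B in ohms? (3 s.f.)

89.1 Ω

R ∝ ρL/d² with ρ ∝ (1+αΔT), so R_B/R_A = (1 + 12.2/100) × (1 + 0.0039×120)
= 1.122 × 1.468 = 1.647
R_B = 1.647 × 54.1 = 89.1 Ω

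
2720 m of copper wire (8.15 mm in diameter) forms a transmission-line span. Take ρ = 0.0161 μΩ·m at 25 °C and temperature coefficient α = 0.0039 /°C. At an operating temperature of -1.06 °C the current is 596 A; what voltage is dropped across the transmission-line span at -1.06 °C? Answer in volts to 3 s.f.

ρ = 0.0161 μΩ·m = 1.61×10^-8 Ω·m
A = π(d/2)² = π(4.0750e-03 m)² = 5.217e-05 m²
R₍25₎ = ρL/A = (1.61×10^-8)(2720)/(5.217e-05) = 0.8394 Ω
R₍-1.06₎ = R₍25₎(1 + αΔT) = 0.8394 × (1 + 0.0039×-26.1) = 0.7541 Ω
V = IR = 596 × 0.7541 = 449 V

449 V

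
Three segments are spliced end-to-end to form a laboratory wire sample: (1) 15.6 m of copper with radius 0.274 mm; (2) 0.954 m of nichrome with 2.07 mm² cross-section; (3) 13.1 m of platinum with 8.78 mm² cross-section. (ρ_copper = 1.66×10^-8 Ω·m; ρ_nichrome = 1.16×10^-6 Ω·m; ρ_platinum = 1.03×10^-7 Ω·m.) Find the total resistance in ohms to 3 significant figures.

1.79 Ω

Seg 1: A = πr² = π(2.7400e-04 m)² = 2.359e-07 m²
R_1 = (1.66×10^-8)(15.6)/(2.359e-07) = 1.098 Ω
Seg 2: A = 2.07 mm² = 2.070e-06 m²
R_2 = (1.16×10^-6)(0.954)/(2.070e-06) = 0.5346 Ω
Seg 3: A = 8.78 mm² = 8.780e-06 m²
R_3 = (1.03×10^-7)(13.1)/(8.780e-06) = 0.1537 Ω
R_total = R_1 + R_2 + R_3 = 1.79 Ω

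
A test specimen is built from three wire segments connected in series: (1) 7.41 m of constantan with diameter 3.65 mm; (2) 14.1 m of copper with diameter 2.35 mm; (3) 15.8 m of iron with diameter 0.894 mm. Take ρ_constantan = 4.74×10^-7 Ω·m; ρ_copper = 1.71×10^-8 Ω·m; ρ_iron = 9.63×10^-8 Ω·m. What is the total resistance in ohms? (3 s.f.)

2.82 Ω

Seg 1: A = π(d/2)² = π(1.8250e-03 m)² = 1.046e-05 m²
R_1 = (4.74×10^-7)(7.41)/(1.046e-05) = 0.3357 Ω
Seg 2: A = π(d/2)² = π(1.1750e-03 m)² = 4.337e-06 m²
R_2 = (1.71×10^-8)(14.1)/(4.337e-06) = 0.05559 Ω
Seg 3: A = π(d/2)² = π(4.4700e-04 m)² = 6.277e-07 m²
R_3 = (9.63×10^-8)(15.8)/(6.277e-07) = 2.424 Ω
R_total = R_1 + R_2 + R_3 = 2.82 Ω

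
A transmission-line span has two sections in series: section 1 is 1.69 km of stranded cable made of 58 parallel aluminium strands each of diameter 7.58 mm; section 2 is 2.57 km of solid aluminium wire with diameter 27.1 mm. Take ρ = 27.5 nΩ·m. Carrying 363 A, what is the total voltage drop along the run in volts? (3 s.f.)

ρ = 27.5 nΩ·m = 2.75×10^-8 Ω·m
Section 1: A_strand = π(3.7900e-03)² = 4.513e-05 m²; R₁ = ρL/(N·A_s) = (2.75×10^-8)(1690)/(58×4.513e-05) = 0.01776 Ω
Section 2: A = π(d/2)² = π(1.3550e-02 m)² = 5.768e-04 m²
R₂ = (2.75×10^-8)(2570)/(5.768e-04) = 0.1225 Ω
R = R₁ + R₂ = 0.1403 Ω
V = IR = 363 × 0.1403 = 50.9 V

50.9 V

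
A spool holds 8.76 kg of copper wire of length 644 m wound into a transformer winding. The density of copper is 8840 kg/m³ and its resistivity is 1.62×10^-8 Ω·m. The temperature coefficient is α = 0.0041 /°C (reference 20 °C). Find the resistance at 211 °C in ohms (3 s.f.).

12.1 Ω

A = m/(density·L) = 8.76/(8840×644) = 1.5387e-06 m²
R = ρL/A = (1.62×10^-8)(644)/(1.5387e-06) = 6.78 Ω
R(211 °C) = 6.78 × (1 + 0.0041×191) = 12.1 Ω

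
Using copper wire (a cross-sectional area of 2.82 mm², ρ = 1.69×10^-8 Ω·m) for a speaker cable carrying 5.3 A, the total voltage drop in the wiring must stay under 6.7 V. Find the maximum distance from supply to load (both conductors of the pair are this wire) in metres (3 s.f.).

105 m

A = 2.82 mm² = 2.820e-06 m²
L_max = V_max·A/(2·ρI) = (6.7)(2.820e-06)/(2×1.69×10^-8×5.3) = 105 m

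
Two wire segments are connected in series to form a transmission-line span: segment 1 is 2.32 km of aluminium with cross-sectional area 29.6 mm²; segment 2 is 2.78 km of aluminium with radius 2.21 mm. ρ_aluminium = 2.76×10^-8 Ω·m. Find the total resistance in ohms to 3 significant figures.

Segment 1: A = 29.6 mm² = 2.960e-05 m²
R₁ = ρL/A = (2.76×10^-8)(2320)/(2.960e-05) = 2.163 Ω
Segment 2: A = πr² = π(2.2100e-03 m)² = 1.534e-05 m²
R₂ = (2.76×10^-8)(2780)/(1.534e-05) = 5.001 Ω
R = R₁ + R₂ = 7.16 Ω

7.16 Ω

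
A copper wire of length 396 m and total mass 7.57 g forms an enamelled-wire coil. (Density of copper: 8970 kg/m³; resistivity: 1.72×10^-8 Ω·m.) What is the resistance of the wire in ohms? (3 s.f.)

A = m/(density·L) = 0.00757/(8970×396) = 2.1311e-09 m²
R = ρL/A = (1.72×10^-8)(396)/(2.1311e-09) = 3200 Ω

3200 Ω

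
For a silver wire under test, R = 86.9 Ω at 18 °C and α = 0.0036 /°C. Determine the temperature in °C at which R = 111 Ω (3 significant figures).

95.0 °C

R = R₀(1 + α(T − T₀)) ⇒ T = T₀ + (R/R₀ − 1)/α
T = 18 + (111/86.9 − 1)/0.0036 = 18 + (0.2773)/0.0036 = 95.0 °C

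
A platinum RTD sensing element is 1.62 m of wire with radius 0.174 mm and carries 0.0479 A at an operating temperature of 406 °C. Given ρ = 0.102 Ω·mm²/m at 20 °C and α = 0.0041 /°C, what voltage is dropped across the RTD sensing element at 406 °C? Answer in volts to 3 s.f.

0.215 V

ρ = 0.102 Ω·mm²/m = 1.02×10^-7 Ω·m
A = πr² = π(1.7400e-04 m)² = 9.511e-08 m²
R₍20₎ = ρL/A = (1.02×10^-7)(1.62)/(9.511e-08) = 1.737 Ω
R₍406₎ = R₍20₎(1 + αΔT) = 1.737 × (1 + 0.0041×386) = 4.487 Ω
V = IR = 0.0479 × 4.487 = 0.215 V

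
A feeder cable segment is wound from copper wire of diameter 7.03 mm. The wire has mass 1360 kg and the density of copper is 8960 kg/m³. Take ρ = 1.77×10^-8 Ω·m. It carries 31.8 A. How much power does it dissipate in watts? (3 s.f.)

A = π(d/2)² = π(3.5150e-03 m)² = 3.8815e-05 m²
L = m/(density·A) = 1360/(8960×3.8815e-05) = 3910 m
R = ρL/A = (1.77×10^-8)(3910)/(3.8815e-05) = 1.783 Ω
P = I²R = (31.8)² × 1.783 = 1800 W

1800 W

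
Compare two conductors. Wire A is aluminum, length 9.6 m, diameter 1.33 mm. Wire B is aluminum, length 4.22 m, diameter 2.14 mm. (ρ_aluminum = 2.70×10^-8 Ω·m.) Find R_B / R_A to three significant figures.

0.170

R ∝ ρL/d², so R_B/R_A = (L_B/L_A) × (d_A/d_B)²
= (4.22/9.6) × (1.33/2.14)² = 0.170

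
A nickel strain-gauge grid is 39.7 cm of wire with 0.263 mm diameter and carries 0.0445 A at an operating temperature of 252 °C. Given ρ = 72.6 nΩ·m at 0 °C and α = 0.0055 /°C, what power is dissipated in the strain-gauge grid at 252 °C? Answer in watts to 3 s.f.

0.00251 W

ρ = 72.6 nΩ·m = 7.26×10^-8 Ω·m
A = π(d/2)² = π(1.3150e-04 m)² = 5.433e-08 m²
R₍0₎ = ρL/A = (7.26×10^-8)(0.397)/(5.433e-08) = 0.5305 Ω
R₍252₎ = R₍0₎(1 + αΔT) = 0.5305 × (1 + 0.0055×252) = 1.266 Ω
P = I²R = (0.0445)² × 1.266 = 0.00251 W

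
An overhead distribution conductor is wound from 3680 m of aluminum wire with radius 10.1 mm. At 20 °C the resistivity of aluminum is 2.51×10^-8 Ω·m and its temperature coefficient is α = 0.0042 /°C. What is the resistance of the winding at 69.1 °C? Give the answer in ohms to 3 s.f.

A = πr² = π(1.0100e-02 m)² = 3.205e-04 m²
R₍20°C₎ = ρL/A = (2.51×10^-8)(3680)/(3.205e-04) = 0.2882 Ω
R = R₀(1 + αΔT) = 0.2882(1 + 0.0042×49.1) = 0.348 Ω

0.348 Ω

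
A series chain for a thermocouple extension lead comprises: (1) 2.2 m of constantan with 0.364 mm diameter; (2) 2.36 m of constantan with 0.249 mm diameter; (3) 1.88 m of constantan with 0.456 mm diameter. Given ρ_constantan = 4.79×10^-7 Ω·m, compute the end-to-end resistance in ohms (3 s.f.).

Seg 1: A = π(d/2)² = π(1.8200e-04 m)² = 1.041e-07 m²
R_1 = (4.79×10^-7)(2.2)/(1.041e-07) = 10.13 Ω
Seg 2: A = π(d/2)² = π(1.2450e-04 m)² = 4.870e-08 m²
R_2 = (4.79×10^-7)(2.36)/(4.870e-08) = 23.21 Ω
Seg 3: A = π(d/2)² = π(2.2800e-04 m)² = 1.633e-07 m²
R_3 = (4.79×10^-7)(1.88)/(1.633e-07) = 5.514 Ω
R_total = R_1 + R_2 + R_3 = 38.9 Ω

38.9 Ω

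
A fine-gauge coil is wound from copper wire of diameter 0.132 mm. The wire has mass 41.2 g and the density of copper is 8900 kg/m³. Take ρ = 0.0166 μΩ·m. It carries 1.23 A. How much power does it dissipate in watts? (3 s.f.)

621 W

ρ = 0.0166 μΩ·m = 1.66×10^-8 Ω·m
A = π(d/2)² = π(6.6000e-05 m)² = 1.3685e-08 m²
L = m/(density·A) = 0.0412/(8900×1.3685e-08) = 338.3 m
R = ρL/A = (1.66×10^-8)(338.3)/(1.3685e-08) = 410.3 Ω
P = I²R = (1.23)² × 410.3 = 621 W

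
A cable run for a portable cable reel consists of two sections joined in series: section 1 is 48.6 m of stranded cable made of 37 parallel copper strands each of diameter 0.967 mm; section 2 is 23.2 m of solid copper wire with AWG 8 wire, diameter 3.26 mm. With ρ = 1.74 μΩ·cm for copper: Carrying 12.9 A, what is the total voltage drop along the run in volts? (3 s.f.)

1.03 V

ρ = 1.74 μΩ·cm = 1.74×10^-8 Ω·m
Section 1: A_strand = π(4.8350e-04)² = 7.344e-07 m²; R₁ = ρL/(N·A_s) = (1.74×10^-8)(48.6)/(37×7.344e-07) = 0.03112 Ω
Section 2: A = π(3.26/2 mm)² = π(1.6300e-03 m)² = 8.347e-06 m²
R₂ = (1.74×10^-8)(23.2)/(8.347e-06) = 0.04836 Ω
R = R₁ + R₂ = 0.07948 Ω
V = IR = 12.9 × 0.07948 = 1.03 V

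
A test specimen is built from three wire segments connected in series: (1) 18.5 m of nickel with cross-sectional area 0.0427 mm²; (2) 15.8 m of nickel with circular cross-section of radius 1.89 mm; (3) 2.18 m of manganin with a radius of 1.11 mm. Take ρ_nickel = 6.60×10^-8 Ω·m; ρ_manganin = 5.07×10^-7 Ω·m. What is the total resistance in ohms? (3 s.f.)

29.0 Ω

Seg 1: A = 0.0427 mm² = 4.270e-08 m²
R_1 = (6.60×10^-8)(18.5)/(4.270e-08) = 28.59 Ω
Seg 2: A = πr² = π(1.8900e-03 m)² = 1.122e-05 m²
R_2 = (6.60×10^-8)(15.8)/(1.122e-05) = 0.09292 Ω
Seg 3: A = πr² = π(1.1100e-03 m)² = 3.871e-06 m²
R_3 = (5.07×10^-7)(2.18)/(3.871e-06) = 0.2855 Ω
R_total = R_1 + R_2 + R_3 = 29.0 Ω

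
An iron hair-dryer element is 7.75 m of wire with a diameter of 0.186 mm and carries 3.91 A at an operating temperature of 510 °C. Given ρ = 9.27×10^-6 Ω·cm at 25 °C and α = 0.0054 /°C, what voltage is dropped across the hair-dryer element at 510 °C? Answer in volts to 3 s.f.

ρ = 9.27×10^-6 Ω·cm = 9.27×10^-8 Ω·m
A = π(d/2)² = π(9.3000e-05 m)² = 2.717e-08 m²
R₍25₎ = ρL/A = (9.27×10^-8)(7.75)/(2.717e-08) = 26.44 Ω
R₍510₎ = R₍25₎(1 + αΔT) = 26.44 × (1 + 0.0054×485) = 95.69 Ω
V = IR = 3.91 × 95.69 = 374 V

374 V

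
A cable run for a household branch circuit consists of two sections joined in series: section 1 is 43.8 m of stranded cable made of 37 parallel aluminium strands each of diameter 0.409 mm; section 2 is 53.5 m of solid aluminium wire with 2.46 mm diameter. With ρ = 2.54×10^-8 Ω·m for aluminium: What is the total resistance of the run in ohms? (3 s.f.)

Section 1: A_strand = π(2.0450e-04)² = 1.314e-07 m²; R₁ = ρL/(N·A_s) = (2.54×10^-8)(43.8)/(37×1.314e-07) = 0.2289 Ω
Section 2: A = π(d/2)² = π(1.2300e-03 m)² = 4.753e-06 m²
R₂ = (2.54×10^-8)(53.5)/(4.753e-06) = 0.2859 Ω
R = R₁ + R₂ = 0.515 Ω

0.515 Ω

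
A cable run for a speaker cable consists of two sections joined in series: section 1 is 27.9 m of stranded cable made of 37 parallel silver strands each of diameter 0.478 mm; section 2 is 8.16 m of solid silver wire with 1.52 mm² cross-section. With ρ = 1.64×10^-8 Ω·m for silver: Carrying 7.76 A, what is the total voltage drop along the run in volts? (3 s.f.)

1.22 V

Section 1: A_strand = π(2.3900e-04)² = 1.795e-07 m²; R₁ = ρL/(N·A_s) = (1.64×10^-8)(27.9)/(37×1.795e-07) = 0.06891 Ω
Section 2: A = 1.52 mm² = 1.520e-06 m²
R₂ = (1.64×10^-8)(8.16)/(1.520e-06) = 0.08804 Ω
R = R₁ + R₂ = 0.157 Ω
V = IR = 7.76 × 0.157 = 1.22 V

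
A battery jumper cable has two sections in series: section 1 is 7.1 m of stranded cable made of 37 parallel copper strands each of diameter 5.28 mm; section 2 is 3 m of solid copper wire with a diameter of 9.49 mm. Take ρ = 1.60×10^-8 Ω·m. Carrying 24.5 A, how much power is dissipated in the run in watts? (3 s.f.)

Section 1: A_strand = π(2.6400e-03)² = 2.190e-05 m²; R₁ = ρL/(N·A_s) = (1.60×10^-8)(7.1)/(37×2.190e-05) = 1.402×10^-4 Ω
Section 2: A = π(d/2)² = π(4.7450e-03 m)² = 7.073e-05 m²
R₂ = (1.60×10^-8)(3)/(7.073e-05) = 6.786×10^-4 Ω
R = R₁ + R₂ = 8.188×10^-4 Ω
P = I²R = (24.5)² × 8.188×10^-4 = 0.492 W

0.492 W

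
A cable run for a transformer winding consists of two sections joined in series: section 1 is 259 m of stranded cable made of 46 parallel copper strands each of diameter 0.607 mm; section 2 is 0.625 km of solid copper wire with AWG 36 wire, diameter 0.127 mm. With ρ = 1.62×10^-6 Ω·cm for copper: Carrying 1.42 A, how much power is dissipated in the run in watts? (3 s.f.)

ρ = 1.62×10^-6 Ω·cm = 1.62×10^-8 Ω·m
Section 1: A_strand = π(3.0350e-04)² = 2.894e-07 m²; R₁ = ρL/(N·A_s) = (1.62×10^-8)(259)/(46×2.894e-07) = 0.3152 Ω
Section 2: A = π(0.127/2 mm)² = π(6.3500e-05 m)² = 1.267e-08 m²
R₂ = (1.62×10^-8)(625)/(1.267e-08) = 799.3 Ω
R = R₁ + R₂ = 799.6 Ω
P = I²R = (1.42)² × 799.6 = 1610 W

1610 W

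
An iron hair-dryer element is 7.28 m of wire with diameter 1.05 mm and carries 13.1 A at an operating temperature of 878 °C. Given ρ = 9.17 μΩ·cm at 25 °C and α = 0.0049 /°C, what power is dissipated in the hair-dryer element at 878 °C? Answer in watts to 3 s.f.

685 W

ρ = 9.17 μΩ·cm = 9.17×10^-8 Ω·m
A = π(d/2)² = π(5.2500e-04 m)² = 8.659e-07 m²
R₍25₎ = ρL/A = (9.17×10^-8)(7.28)/(8.659e-07) = 0.771 Ω
R₍878₎ = R₍25₎(1 + αΔT) = 0.771 × (1 + 0.0049×853) = 3.993 Ω
P = I²R = (13.1)² × 3.993 = 685 W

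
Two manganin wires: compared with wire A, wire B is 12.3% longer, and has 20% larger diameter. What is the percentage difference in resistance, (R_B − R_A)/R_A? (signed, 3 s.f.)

R ∝ L/d², so R_B/R_A = (1 + 12.3/100) × (1 + 20/100)⁻²
= 1.123 × 0.6944 = 0.7799
(R_B − R_A)/R_A = 0.7799 − 1 = -22.0%

-22.0%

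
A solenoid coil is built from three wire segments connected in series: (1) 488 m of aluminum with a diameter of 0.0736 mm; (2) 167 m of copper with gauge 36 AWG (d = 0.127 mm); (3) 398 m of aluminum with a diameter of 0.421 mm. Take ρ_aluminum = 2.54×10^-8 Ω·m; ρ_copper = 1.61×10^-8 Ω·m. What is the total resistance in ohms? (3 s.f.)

3200 Ω

Seg 1: A = π(d/2)² = π(3.6800e-05 m)² = 4.254e-09 m²
R_1 = (2.54×10^-8)(488)/(4.254e-09) = 2913 Ω
Seg 2: A = π(0.127/2 mm)² = π(6.3500e-05 m)² = 1.267e-08 m²
R_2 = (1.61×10^-8)(167)/(1.267e-08) = 212.2 Ω
Seg 3: A = π(d/2)² = π(2.1050e-04 m)² = 1.392e-07 m²
R_3 = (2.54×10^-8)(398)/(1.392e-07) = 72.62 Ω
R_total = R_1 + R_2 + R_3 = 3200 Ω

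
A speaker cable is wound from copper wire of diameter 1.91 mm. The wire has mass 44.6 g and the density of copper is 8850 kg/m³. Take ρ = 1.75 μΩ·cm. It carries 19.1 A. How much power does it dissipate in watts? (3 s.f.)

ρ = 1.75 μΩ·cm = 1.75×10^-8 Ω·m
A = π(d/2)² = π(9.5500e-04 m)² = 2.8652e-06 m²
L = m/(density·A) = 0.0446/(8850×2.8652e-06) = 1.759 m
R = ρL/A = (1.75×10^-8)(1.759)/(2.8652e-06) = 0.01074 Ω
P = I²R = (19.1)² × 0.01074 = 3.92 W

3.92 W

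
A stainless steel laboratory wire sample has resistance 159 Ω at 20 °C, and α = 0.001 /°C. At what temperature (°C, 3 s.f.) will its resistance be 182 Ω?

165 °C

R = R₀(1 + α(T − T₀)) ⇒ T = T₀ + (R/R₀ − 1)/α
T = 20 + (182/159 − 1)/0.001 = 20 + (0.1447)/0.001 = 165 °C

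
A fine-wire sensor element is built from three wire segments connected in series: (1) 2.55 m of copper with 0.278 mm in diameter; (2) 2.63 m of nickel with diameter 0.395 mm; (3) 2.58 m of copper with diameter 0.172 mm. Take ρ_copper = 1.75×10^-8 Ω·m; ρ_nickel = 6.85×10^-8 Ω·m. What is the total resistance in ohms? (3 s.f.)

Seg 1: A = π(d/2)² = π(1.3900e-04 m)² = 6.070e-08 m²
R_1 = (1.75×10^-8)(2.55)/(6.070e-08) = 0.7352 Ω
Seg 2: A = π(d/2)² = π(1.9750e-04 m)² = 1.225e-07 m²
R_2 = (6.85×10^-8)(2.63)/(1.225e-07) = 1.47 Ω
Seg 3: A = π(d/2)² = π(8.6000e-05 m)² = 2.324e-08 m²
R_3 = (1.75×10^-8)(2.58)/(2.324e-08) = 1.943 Ω
R_total = R_1 + R_2 + R_3 = 4.15 Ω

4.15 Ω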